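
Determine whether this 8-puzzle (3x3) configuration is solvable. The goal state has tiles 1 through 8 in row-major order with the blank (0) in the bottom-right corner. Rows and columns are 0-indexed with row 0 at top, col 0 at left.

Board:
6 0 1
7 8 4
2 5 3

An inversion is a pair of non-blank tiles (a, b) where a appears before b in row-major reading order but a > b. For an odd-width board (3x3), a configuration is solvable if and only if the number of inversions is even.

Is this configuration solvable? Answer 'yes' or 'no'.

Inversions (pairs i<j in row-major order where tile[i] > tile[j] > 0): 16
16 is even, so the puzzle is solvable.

Answer: yes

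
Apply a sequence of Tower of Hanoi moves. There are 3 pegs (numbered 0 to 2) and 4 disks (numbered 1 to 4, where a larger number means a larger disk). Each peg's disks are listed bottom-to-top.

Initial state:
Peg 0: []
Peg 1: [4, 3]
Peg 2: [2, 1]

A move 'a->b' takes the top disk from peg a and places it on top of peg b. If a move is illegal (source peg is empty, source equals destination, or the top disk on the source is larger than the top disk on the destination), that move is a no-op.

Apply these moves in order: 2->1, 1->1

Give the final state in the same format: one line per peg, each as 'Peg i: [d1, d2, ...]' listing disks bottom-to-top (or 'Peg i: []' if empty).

Answer: Peg 0: []
Peg 1: [4, 3, 1]
Peg 2: [2]

Derivation:
After move 1 (2->1):
Peg 0: []
Peg 1: [4, 3, 1]
Peg 2: [2]

After move 2 (1->1):
Peg 0: []
Peg 1: [4, 3, 1]
Peg 2: [2]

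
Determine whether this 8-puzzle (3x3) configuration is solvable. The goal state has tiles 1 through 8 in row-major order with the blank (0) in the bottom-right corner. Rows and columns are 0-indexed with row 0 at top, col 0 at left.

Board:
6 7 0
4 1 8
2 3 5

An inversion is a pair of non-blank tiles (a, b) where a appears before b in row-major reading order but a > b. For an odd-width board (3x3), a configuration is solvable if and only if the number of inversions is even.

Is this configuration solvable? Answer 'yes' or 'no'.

Inversions (pairs i<j in row-major order where tile[i] > tile[j] > 0): 16
16 is even, so the puzzle is solvable.

Answer: yes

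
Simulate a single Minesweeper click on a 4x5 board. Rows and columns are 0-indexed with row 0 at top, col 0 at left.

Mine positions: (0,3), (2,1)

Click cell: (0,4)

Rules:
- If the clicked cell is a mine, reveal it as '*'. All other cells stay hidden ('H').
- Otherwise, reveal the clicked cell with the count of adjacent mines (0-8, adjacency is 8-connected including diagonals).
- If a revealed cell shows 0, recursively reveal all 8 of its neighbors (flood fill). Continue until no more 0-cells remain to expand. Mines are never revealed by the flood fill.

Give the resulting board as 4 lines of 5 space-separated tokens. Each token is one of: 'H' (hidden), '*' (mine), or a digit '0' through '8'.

H H H H 1
H H H H H
H H H H H
H H H H H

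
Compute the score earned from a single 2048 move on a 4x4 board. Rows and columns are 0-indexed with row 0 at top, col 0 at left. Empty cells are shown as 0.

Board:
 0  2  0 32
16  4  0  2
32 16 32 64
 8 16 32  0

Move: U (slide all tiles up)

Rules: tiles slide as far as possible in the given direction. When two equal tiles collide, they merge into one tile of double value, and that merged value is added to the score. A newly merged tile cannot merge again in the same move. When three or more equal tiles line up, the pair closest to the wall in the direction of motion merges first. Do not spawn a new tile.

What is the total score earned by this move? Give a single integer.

Slide up:
col 0: [0, 16, 32, 8] -> [16, 32, 8, 0]  score +0 (running 0)
col 1: [2, 4, 16, 16] -> [2, 4, 32, 0]  score +32 (running 32)
col 2: [0, 0, 32, 32] -> [64, 0, 0, 0]  score +64 (running 96)
col 3: [32, 2, 64, 0] -> [32, 2, 64, 0]  score +0 (running 96)
Board after move:
16  2 64 32
32  4  0  2
 8 32  0 64
 0  0  0  0

Answer: 96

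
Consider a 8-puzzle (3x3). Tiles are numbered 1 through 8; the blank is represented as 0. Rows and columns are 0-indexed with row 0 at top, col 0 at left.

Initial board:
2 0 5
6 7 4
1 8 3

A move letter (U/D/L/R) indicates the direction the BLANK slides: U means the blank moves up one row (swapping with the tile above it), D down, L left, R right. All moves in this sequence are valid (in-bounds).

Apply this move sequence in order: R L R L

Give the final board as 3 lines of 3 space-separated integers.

After move 1 (R):
2 5 0
6 7 4
1 8 3

After move 2 (L):
2 0 5
6 7 4
1 8 3

After move 3 (R):
2 5 0
6 7 4
1 8 3

After move 4 (L):
2 0 5
6 7 4
1 8 3

Answer: 2 0 5
6 7 4
1 8 3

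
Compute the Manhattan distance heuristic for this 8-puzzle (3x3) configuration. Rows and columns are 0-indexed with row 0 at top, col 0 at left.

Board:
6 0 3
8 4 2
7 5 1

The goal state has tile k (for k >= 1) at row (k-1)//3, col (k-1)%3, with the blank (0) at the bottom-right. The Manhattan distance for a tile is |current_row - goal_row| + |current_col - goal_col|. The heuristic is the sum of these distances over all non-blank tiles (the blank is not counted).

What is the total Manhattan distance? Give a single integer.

Answer: 13

Derivation:
Tile 6: at (0,0), goal (1,2), distance |0-1|+|0-2| = 3
Tile 3: at (0,2), goal (0,2), distance |0-0|+|2-2| = 0
Tile 8: at (1,0), goal (2,1), distance |1-2|+|0-1| = 2
Tile 4: at (1,1), goal (1,0), distance |1-1|+|1-0| = 1
Tile 2: at (1,2), goal (0,1), distance |1-0|+|2-1| = 2
Tile 7: at (2,0), goal (2,0), distance |2-2|+|0-0| = 0
Tile 5: at (2,1), goal (1,1), distance |2-1|+|1-1| = 1
Tile 1: at (2,2), goal (0,0), distance |2-0|+|2-0| = 4
Sum: 3 + 0 + 2 + 1 + 2 + 0 + 1 + 4 = 13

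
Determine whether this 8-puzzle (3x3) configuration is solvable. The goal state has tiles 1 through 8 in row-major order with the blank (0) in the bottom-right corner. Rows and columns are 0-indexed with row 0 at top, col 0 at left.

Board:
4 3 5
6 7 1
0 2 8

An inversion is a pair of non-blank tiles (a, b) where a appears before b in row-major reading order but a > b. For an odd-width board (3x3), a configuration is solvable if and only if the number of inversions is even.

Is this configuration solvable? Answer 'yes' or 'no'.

Answer: no

Derivation:
Inversions (pairs i<j in row-major order where tile[i] > tile[j] > 0): 11
11 is odd, so the puzzle is not solvable.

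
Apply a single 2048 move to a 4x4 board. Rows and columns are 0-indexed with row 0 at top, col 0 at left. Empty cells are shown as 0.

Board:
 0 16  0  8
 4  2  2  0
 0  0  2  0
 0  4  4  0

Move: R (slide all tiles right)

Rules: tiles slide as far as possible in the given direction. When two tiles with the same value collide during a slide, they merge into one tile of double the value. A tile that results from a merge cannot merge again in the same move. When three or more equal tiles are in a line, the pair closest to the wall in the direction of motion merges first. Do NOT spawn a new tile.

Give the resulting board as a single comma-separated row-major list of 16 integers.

Answer: 0, 0, 16, 8, 0, 0, 4, 4, 0, 0, 0, 2, 0, 0, 0, 8

Derivation:
Slide right:
row 0: [0, 16, 0, 8] -> [0, 0, 16, 8]
row 1: [4, 2, 2, 0] -> [0, 0, 4, 4]
row 2: [0, 0, 2, 0] -> [0, 0, 0, 2]
row 3: [0, 4, 4, 0] -> [0, 0, 0, 8]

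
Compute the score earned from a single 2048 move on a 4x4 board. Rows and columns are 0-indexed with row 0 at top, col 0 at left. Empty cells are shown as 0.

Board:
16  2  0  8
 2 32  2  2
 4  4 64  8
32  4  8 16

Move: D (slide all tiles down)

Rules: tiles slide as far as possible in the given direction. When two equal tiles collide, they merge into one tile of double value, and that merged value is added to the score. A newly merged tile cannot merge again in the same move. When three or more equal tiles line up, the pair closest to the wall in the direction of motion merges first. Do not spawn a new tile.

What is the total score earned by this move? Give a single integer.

Slide down:
col 0: [16, 2, 4, 32] -> [16, 2, 4, 32]  score +0 (running 0)
col 1: [2, 32, 4, 4] -> [0, 2, 32, 8]  score +8 (running 8)
col 2: [0, 2, 64, 8] -> [0, 2, 64, 8]  score +0 (running 8)
col 3: [8, 2, 8, 16] -> [8, 2, 8, 16]  score +0 (running 8)
Board after move:
16  0  0  8
 2  2  2  2
 4 32 64  8
32  8  8 16

Answer: 8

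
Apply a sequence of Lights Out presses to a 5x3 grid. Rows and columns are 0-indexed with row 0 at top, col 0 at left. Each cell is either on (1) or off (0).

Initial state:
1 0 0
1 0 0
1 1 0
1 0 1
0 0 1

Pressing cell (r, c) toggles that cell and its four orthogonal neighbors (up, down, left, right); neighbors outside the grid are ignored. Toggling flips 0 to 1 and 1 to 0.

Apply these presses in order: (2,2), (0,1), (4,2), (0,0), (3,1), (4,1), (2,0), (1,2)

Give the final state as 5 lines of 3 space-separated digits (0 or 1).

Answer: 1 0 0
1 0 0
0 0 0
1 0 0
1 1 1

Derivation:
After press 1 at (2,2):
1 0 0
1 0 1
1 0 1
1 0 0
0 0 1

After press 2 at (0,1):
0 1 1
1 1 1
1 0 1
1 0 0
0 0 1

After press 3 at (4,2):
0 1 1
1 1 1
1 0 1
1 0 1
0 1 0

After press 4 at (0,0):
1 0 1
0 1 1
1 0 1
1 0 1
0 1 0

After press 5 at (3,1):
1 0 1
0 1 1
1 1 1
0 1 0
0 0 0

After press 6 at (4,1):
1 0 1
0 1 1
1 1 1
0 0 0
1 1 1

After press 7 at (2,0):
1 0 1
1 1 1
0 0 1
1 0 0
1 1 1

After press 8 at (1,2):
1 0 0
1 0 0
0 0 0
1 0 0
1 1 1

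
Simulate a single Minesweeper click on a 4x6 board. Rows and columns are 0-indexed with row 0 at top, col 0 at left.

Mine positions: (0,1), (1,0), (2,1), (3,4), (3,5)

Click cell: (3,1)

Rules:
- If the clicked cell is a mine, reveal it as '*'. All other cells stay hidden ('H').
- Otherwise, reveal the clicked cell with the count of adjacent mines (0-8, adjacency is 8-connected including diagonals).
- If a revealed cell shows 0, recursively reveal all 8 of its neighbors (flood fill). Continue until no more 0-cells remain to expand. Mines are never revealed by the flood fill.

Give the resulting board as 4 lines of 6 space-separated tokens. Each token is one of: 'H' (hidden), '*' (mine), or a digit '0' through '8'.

H H H H H H
H H H H H H
H H H H H H
H 1 H H H H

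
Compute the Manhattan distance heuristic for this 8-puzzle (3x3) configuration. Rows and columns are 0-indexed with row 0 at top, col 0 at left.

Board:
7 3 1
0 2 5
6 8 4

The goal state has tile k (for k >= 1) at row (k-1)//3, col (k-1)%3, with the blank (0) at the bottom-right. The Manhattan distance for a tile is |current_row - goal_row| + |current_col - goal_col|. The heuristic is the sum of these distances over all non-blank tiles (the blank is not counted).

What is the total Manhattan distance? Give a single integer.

Tile 7: (0,0)->(2,0) = 2
Tile 3: (0,1)->(0,2) = 1
Tile 1: (0,2)->(0,0) = 2
Tile 2: (1,1)->(0,1) = 1
Tile 5: (1,2)->(1,1) = 1
Tile 6: (2,0)->(1,2) = 3
Tile 8: (2,1)->(2,1) = 0
Tile 4: (2,2)->(1,0) = 3
Sum: 2 + 1 + 2 + 1 + 1 + 3 + 0 + 3 = 13

Answer: 13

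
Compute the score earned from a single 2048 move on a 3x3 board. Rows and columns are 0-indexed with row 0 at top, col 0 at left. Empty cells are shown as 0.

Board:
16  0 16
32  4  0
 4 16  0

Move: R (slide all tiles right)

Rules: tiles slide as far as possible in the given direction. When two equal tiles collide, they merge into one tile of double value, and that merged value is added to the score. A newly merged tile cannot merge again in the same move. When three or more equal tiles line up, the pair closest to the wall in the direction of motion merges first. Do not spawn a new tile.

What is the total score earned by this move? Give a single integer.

Answer: 32

Derivation:
Slide right:
row 0: [16, 0, 16] -> [0, 0, 32]  score +32 (running 32)
row 1: [32, 4, 0] -> [0, 32, 4]  score +0 (running 32)
row 2: [4, 16, 0] -> [0, 4, 16]  score +0 (running 32)
Board after move:
 0  0 32
 0 32  4
 0  4 16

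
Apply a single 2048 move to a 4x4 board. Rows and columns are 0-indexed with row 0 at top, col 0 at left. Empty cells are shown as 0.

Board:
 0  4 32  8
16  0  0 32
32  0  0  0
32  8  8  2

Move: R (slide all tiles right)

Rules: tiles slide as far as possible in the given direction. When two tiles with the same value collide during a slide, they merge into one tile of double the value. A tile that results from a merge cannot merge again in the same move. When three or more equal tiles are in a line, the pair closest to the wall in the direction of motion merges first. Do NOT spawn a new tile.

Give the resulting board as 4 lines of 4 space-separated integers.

Answer:  0  4 32  8
 0  0 16 32
 0  0  0 32
 0 32 16  2

Derivation:
Slide right:
row 0: [0, 4, 32, 8] -> [0, 4, 32, 8]
row 1: [16, 0, 0, 32] -> [0, 0, 16, 32]
row 2: [32, 0, 0, 0] -> [0, 0, 0, 32]
row 3: [32, 8, 8, 2] -> [0, 32, 16, 2]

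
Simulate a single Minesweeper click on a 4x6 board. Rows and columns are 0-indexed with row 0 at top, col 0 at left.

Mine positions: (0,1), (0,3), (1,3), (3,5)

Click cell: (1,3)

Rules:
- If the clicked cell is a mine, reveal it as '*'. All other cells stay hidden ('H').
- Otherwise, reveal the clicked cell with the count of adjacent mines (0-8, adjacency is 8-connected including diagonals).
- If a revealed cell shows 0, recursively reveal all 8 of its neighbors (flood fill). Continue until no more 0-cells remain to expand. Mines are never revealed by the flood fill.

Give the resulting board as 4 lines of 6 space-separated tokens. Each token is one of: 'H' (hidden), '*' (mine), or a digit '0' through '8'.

H H H H H H
H H H * H H
H H H H H H
H H H H H H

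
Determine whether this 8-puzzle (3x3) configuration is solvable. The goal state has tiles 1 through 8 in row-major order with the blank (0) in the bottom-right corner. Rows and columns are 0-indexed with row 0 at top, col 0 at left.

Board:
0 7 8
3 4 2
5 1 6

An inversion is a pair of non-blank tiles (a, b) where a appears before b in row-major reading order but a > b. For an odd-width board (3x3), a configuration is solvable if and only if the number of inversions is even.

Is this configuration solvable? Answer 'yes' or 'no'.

Inversions (pairs i<j in row-major order where tile[i] > tile[j] > 0): 18
18 is even, so the puzzle is solvable.

Answer: yes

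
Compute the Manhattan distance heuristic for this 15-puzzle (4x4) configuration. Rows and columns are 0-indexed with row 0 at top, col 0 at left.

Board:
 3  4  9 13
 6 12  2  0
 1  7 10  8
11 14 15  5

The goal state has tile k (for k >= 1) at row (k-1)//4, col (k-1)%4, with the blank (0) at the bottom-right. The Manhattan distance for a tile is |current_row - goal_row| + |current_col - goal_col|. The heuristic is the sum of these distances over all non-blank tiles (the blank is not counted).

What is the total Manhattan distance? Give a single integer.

Tile 3: (0,0)->(0,2) = 2
Tile 4: (0,1)->(0,3) = 2
Tile 9: (0,2)->(2,0) = 4
Tile 13: (0,3)->(3,0) = 6
Tile 6: (1,0)->(1,1) = 1
Tile 12: (1,1)->(2,3) = 3
Tile 2: (1,2)->(0,1) = 2
Tile 1: (2,0)->(0,0) = 2
Tile 7: (2,1)->(1,2) = 2
Tile 10: (2,2)->(2,1) = 1
Tile 8: (2,3)->(1,3) = 1
Tile 11: (3,0)->(2,2) = 3
Tile 14: (3,1)->(3,1) = 0
Tile 15: (3,2)->(3,2) = 0
Tile 5: (3,3)->(1,0) = 5
Sum: 2 + 2 + 4 + 6 + 1 + 3 + 2 + 2 + 2 + 1 + 1 + 3 + 0 + 0 + 5 = 34

Answer: 34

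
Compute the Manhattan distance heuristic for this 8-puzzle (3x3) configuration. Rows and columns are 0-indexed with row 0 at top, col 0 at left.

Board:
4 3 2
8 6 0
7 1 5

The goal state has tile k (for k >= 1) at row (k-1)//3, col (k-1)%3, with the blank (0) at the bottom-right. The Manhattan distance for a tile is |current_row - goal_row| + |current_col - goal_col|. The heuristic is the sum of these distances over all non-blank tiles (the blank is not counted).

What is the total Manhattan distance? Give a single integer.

Tile 4: at (0,0), goal (1,0), distance |0-1|+|0-0| = 1
Tile 3: at (0,1), goal (0,2), distance |0-0|+|1-2| = 1
Tile 2: at (0,2), goal (0,1), distance |0-0|+|2-1| = 1
Tile 8: at (1,0), goal (2,1), distance |1-2|+|0-1| = 2
Tile 6: at (1,1), goal (1,2), distance |1-1|+|1-2| = 1
Tile 7: at (2,0), goal (2,0), distance |2-2|+|0-0| = 0
Tile 1: at (2,1), goal (0,0), distance |2-0|+|1-0| = 3
Tile 5: at (2,2), goal (1,1), distance |2-1|+|2-1| = 2
Sum: 1 + 1 + 1 + 2 + 1 + 0 + 3 + 2 = 11

Answer: 11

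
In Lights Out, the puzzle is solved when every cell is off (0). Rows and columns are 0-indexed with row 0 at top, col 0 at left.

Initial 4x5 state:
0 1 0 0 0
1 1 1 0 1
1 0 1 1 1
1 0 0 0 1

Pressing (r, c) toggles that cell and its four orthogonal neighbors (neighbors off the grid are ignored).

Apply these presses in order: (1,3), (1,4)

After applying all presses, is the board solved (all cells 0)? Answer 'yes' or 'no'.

After press 1 at (1,3):
0 1 0 1 0
1 1 0 1 0
1 0 1 0 1
1 0 0 0 1

After press 2 at (1,4):
0 1 0 1 1
1 1 0 0 1
1 0 1 0 0
1 0 0 0 1

Lights still on: 10

Answer: no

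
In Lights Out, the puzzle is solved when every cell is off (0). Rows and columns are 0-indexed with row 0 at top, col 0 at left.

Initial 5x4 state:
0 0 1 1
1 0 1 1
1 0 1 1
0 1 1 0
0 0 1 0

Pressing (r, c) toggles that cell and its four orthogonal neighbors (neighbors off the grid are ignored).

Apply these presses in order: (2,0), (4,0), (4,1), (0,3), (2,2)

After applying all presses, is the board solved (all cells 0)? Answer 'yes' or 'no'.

Answer: yes

Derivation:
After press 1 at (2,0):
0 0 1 1
0 0 1 1
0 1 1 1
1 1 1 0
0 0 1 0

After press 2 at (4,0):
0 0 1 1
0 0 1 1
0 1 1 1
0 1 1 0
1 1 1 0

After press 3 at (4,1):
0 0 1 1
0 0 1 1
0 1 1 1
0 0 1 0
0 0 0 0

After press 4 at (0,3):
0 0 0 0
0 0 1 0
0 1 1 1
0 0 1 0
0 0 0 0

After press 5 at (2,2):
0 0 0 0
0 0 0 0
0 0 0 0
0 0 0 0
0 0 0 0

Lights still on: 0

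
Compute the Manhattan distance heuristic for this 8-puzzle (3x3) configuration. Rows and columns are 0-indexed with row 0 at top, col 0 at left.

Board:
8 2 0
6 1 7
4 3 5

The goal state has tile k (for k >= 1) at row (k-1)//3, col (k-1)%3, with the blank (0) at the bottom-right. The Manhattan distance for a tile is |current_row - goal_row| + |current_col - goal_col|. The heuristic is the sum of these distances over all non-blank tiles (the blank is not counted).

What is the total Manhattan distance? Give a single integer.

Tile 8: (0,0)->(2,1) = 3
Tile 2: (0,1)->(0,1) = 0
Tile 6: (1,0)->(1,2) = 2
Tile 1: (1,1)->(0,0) = 2
Tile 7: (1,2)->(2,0) = 3
Tile 4: (2,0)->(1,0) = 1
Tile 3: (2,1)->(0,2) = 3
Tile 5: (2,2)->(1,1) = 2
Sum: 3 + 0 + 2 + 2 + 3 + 1 + 3 + 2 = 16

Answer: 16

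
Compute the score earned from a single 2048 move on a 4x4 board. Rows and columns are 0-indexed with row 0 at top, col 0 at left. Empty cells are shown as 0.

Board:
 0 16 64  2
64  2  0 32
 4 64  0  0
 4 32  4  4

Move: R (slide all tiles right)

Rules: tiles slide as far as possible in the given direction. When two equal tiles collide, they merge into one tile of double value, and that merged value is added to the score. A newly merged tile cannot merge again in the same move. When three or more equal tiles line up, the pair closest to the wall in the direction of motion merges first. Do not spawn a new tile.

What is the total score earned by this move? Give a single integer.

Answer: 8

Derivation:
Slide right:
row 0: [0, 16, 64, 2] -> [0, 16, 64, 2]  score +0 (running 0)
row 1: [64, 2, 0, 32] -> [0, 64, 2, 32]  score +0 (running 0)
row 2: [4, 64, 0, 0] -> [0, 0, 4, 64]  score +0 (running 0)
row 3: [4, 32, 4, 4] -> [0, 4, 32, 8]  score +8 (running 8)
Board after move:
 0 16 64  2
 0 64  2 32
 0  0  4 64
 0  4 32  8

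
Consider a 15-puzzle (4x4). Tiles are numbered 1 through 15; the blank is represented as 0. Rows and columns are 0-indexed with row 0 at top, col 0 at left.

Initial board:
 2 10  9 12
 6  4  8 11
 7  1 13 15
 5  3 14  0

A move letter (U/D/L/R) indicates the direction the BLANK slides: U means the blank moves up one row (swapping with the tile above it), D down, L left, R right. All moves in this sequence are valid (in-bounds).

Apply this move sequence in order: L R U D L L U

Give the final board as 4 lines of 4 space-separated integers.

Answer:  2 10  9 12
 6  4  8 11
 7  0 13 15
 5  1  3 14

Derivation:
After move 1 (L):
 2 10  9 12
 6  4  8 11
 7  1 13 15
 5  3  0 14

After move 2 (R):
 2 10  9 12
 6  4  8 11
 7  1 13 15
 5  3 14  0

After move 3 (U):
 2 10  9 12
 6  4  8 11
 7  1 13  0
 5  3 14 15

After move 4 (D):
 2 10  9 12
 6  4  8 11
 7  1 13 15
 5  3 14  0

After move 5 (L):
 2 10  9 12
 6  4  8 11
 7  1 13 15
 5  3  0 14

After move 6 (L):
 2 10  9 12
 6  4  8 11
 7  1 13 15
 5  0  3 14

After move 7 (U):
 2 10  9 12
 6  4  8 11
 7  0 13 15
 5  1  3 14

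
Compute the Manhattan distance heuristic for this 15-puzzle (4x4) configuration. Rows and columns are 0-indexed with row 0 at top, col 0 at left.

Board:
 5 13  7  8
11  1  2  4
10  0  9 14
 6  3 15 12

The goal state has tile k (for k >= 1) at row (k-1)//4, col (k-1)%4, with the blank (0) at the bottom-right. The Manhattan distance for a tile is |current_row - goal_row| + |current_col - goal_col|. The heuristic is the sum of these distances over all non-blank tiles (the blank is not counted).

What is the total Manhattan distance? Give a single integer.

Tile 5: at (0,0), goal (1,0), distance |0-1|+|0-0| = 1
Tile 13: at (0,1), goal (3,0), distance |0-3|+|1-0| = 4
Tile 7: at (0,2), goal (1,2), distance |0-1|+|2-2| = 1
Tile 8: at (0,3), goal (1,3), distance |0-1|+|3-3| = 1
Tile 11: at (1,0), goal (2,2), distance |1-2|+|0-2| = 3
Tile 1: at (1,1), goal (0,0), distance |1-0|+|1-0| = 2
Tile 2: at (1,2), goal (0,1), distance |1-0|+|2-1| = 2
Tile 4: at (1,3), goal (0,3), distance |1-0|+|3-3| = 1
Tile 10: at (2,0), goal (2,1), distance |2-2|+|0-1| = 1
Tile 9: at (2,2), goal (2,0), distance |2-2|+|2-0| = 2
Tile 14: at (2,3), goal (3,1), distance |2-3|+|3-1| = 3
Tile 6: at (3,0), goal (1,1), distance |3-1|+|0-1| = 3
Tile 3: at (3,1), goal (0,2), distance |3-0|+|1-2| = 4
Tile 15: at (3,2), goal (3,2), distance |3-3|+|2-2| = 0
Tile 12: at (3,3), goal (2,3), distance |3-2|+|3-3| = 1
Sum: 1 + 4 + 1 + 1 + 3 + 2 + 2 + 1 + 1 + 2 + 3 + 3 + 4 + 0 + 1 = 29

Answer: 29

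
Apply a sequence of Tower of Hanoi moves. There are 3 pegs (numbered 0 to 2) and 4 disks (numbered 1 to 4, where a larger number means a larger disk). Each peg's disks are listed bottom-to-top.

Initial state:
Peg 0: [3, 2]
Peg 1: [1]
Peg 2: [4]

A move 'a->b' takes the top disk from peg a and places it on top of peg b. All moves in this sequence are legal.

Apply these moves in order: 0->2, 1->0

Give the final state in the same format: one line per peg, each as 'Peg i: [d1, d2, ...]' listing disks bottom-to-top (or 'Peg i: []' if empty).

Answer: Peg 0: [3, 1]
Peg 1: []
Peg 2: [4, 2]

Derivation:
After move 1 (0->2):
Peg 0: [3]
Peg 1: [1]
Peg 2: [4, 2]

After move 2 (1->0):
Peg 0: [3, 1]
Peg 1: []
Peg 2: [4, 2]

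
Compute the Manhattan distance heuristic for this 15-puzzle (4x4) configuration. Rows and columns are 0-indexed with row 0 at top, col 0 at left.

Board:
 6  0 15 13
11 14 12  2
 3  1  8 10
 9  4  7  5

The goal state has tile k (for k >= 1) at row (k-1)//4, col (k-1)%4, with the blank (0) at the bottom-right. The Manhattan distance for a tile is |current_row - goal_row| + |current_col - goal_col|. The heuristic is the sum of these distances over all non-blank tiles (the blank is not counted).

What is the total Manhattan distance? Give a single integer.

Answer: 45

Derivation:
Tile 6: (0,0)->(1,1) = 2
Tile 15: (0,2)->(3,2) = 3
Tile 13: (0,3)->(3,0) = 6
Tile 11: (1,0)->(2,2) = 3
Tile 14: (1,1)->(3,1) = 2
Tile 12: (1,2)->(2,3) = 2
Tile 2: (1,3)->(0,1) = 3
Tile 3: (2,0)->(0,2) = 4
Tile 1: (2,1)->(0,0) = 3
Tile 8: (2,2)->(1,3) = 2
Tile 10: (2,3)->(2,1) = 2
Tile 9: (3,0)->(2,0) = 1
Tile 4: (3,1)->(0,3) = 5
Tile 7: (3,2)->(1,2) = 2
Tile 5: (3,3)->(1,0) = 5
Sum: 2 + 3 + 6 + 3 + 2 + 2 + 3 + 4 + 3 + 2 + 2 + 1 + 5 + 2 + 5 = 45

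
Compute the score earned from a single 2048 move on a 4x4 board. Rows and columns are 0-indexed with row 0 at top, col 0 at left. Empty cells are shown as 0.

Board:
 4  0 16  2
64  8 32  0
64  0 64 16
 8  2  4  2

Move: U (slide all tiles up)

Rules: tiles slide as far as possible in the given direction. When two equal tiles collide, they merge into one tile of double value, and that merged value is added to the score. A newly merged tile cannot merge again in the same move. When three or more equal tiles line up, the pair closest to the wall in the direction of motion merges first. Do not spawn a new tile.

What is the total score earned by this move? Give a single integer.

Slide up:
col 0: [4, 64, 64, 8] -> [4, 128, 8, 0]  score +128 (running 128)
col 1: [0, 8, 0, 2] -> [8, 2, 0, 0]  score +0 (running 128)
col 2: [16, 32, 64, 4] -> [16, 32, 64, 4]  score +0 (running 128)
col 3: [2, 0, 16, 2] -> [2, 16, 2, 0]  score +0 (running 128)
Board after move:
  4   8  16   2
128   2  32  16
  8   0  64   2
  0   0   4   0

Answer: 128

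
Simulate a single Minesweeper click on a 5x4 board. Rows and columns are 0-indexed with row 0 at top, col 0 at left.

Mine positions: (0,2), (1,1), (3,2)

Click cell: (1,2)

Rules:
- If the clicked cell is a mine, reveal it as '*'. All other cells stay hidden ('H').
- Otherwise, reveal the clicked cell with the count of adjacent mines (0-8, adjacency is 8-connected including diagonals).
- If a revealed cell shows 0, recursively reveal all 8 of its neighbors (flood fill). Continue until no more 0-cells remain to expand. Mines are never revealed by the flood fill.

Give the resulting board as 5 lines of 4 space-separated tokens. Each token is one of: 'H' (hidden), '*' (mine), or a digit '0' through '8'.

H H H H
H H 2 H
H H H H
H H H H
H H H H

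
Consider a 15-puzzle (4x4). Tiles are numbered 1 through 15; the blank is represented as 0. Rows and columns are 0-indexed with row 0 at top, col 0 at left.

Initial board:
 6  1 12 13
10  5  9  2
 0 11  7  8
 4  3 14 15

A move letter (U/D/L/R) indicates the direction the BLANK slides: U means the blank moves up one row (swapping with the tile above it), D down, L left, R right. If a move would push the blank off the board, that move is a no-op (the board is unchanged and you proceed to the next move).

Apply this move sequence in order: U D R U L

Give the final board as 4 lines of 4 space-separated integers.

After move 1 (U):
 6  1 12 13
 0  5  9  2
10 11  7  8
 4  3 14 15

After move 2 (D):
 6  1 12 13
10  5  9  2
 0 11  7  8
 4  3 14 15

After move 3 (R):
 6  1 12 13
10  5  9  2
11  0  7  8
 4  3 14 15

After move 4 (U):
 6  1 12 13
10  0  9  2
11  5  7  8
 4  3 14 15

After move 5 (L):
 6  1 12 13
 0 10  9  2
11  5  7  8
 4  3 14 15

Answer:  6  1 12 13
 0 10  9  2
11  5  7  8
 4  3 14 15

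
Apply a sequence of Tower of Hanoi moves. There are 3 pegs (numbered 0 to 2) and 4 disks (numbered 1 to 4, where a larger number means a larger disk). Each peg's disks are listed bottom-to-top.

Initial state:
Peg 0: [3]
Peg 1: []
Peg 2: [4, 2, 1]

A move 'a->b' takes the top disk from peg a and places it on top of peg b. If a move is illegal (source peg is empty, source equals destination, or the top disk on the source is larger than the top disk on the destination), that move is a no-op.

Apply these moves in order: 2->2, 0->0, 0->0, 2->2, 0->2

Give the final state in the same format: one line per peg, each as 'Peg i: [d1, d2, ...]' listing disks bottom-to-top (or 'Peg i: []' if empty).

After move 1 (2->2):
Peg 0: [3]
Peg 1: []
Peg 2: [4, 2, 1]

After move 2 (0->0):
Peg 0: [3]
Peg 1: []
Peg 2: [4, 2, 1]

After move 3 (0->0):
Peg 0: [3]
Peg 1: []
Peg 2: [4, 2, 1]

After move 4 (2->2):
Peg 0: [3]
Peg 1: []
Peg 2: [4, 2, 1]

After move 5 (0->2):
Peg 0: [3]
Peg 1: []
Peg 2: [4, 2, 1]

Answer: Peg 0: [3]
Peg 1: []
Peg 2: [4, 2, 1]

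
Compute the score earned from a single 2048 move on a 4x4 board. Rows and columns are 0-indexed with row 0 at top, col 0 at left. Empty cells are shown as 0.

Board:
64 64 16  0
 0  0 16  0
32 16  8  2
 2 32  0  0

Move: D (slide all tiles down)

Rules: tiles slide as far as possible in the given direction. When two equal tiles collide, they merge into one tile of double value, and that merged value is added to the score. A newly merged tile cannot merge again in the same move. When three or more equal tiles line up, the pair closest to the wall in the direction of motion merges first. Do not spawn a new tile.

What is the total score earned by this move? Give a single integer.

Answer: 32

Derivation:
Slide down:
col 0: [64, 0, 32, 2] -> [0, 64, 32, 2]  score +0 (running 0)
col 1: [64, 0, 16, 32] -> [0, 64, 16, 32]  score +0 (running 0)
col 2: [16, 16, 8, 0] -> [0, 0, 32, 8]  score +32 (running 32)
col 3: [0, 0, 2, 0] -> [0, 0, 0, 2]  score +0 (running 32)
Board after move:
 0  0  0  0
64 64  0  0
32 16 32  0
 2 32  8  2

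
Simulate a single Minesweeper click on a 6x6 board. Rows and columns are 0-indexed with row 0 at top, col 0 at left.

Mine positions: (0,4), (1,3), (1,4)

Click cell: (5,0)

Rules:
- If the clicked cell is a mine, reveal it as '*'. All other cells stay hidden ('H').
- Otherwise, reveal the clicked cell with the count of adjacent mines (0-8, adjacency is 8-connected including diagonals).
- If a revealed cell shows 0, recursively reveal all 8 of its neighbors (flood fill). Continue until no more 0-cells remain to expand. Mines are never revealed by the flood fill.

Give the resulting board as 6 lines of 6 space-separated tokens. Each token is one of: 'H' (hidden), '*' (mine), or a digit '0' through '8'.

0 0 1 H H H
0 0 1 H H H
0 0 1 2 2 1
0 0 0 0 0 0
0 0 0 0 0 0
0 0 0 0 0 0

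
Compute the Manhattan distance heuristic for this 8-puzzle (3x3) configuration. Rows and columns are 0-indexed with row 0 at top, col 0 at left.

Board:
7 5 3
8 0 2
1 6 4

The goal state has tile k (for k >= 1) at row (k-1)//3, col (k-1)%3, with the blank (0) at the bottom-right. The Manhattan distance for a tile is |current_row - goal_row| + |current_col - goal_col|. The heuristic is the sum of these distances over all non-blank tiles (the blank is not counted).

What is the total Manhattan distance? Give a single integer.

Answer: 14

Derivation:
Tile 7: (0,0)->(2,0) = 2
Tile 5: (0,1)->(1,1) = 1
Tile 3: (0,2)->(0,2) = 0
Tile 8: (1,0)->(2,1) = 2
Tile 2: (1,2)->(0,1) = 2
Tile 1: (2,0)->(0,0) = 2
Tile 6: (2,1)->(1,2) = 2
Tile 4: (2,2)->(1,0) = 3
Sum: 2 + 1 + 0 + 2 + 2 + 2 + 2 + 3 = 14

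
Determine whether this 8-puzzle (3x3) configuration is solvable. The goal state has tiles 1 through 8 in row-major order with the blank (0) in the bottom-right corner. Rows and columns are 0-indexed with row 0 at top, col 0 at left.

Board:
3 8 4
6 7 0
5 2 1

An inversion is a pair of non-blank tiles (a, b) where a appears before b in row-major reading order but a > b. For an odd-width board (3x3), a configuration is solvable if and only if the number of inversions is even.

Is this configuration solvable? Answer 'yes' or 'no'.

Inversions (pairs i<j in row-major order where tile[i] > tile[j] > 0): 19
19 is odd, so the puzzle is not solvable.

Answer: no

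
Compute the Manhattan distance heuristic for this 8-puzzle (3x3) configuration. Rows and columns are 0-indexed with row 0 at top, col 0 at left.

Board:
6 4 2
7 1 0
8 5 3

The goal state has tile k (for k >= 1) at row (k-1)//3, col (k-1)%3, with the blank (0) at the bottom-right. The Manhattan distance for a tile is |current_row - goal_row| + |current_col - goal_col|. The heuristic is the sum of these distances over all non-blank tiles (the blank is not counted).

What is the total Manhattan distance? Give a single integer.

Tile 6: (0,0)->(1,2) = 3
Tile 4: (0,1)->(1,0) = 2
Tile 2: (0,2)->(0,1) = 1
Tile 7: (1,0)->(2,0) = 1
Tile 1: (1,1)->(0,0) = 2
Tile 8: (2,0)->(2,1) = 1
Tile 5: (2,1)->(1,1) = 1
Tile 3: (2,2)->(0,2) = 2
Sum: 3 + 2 + 1 + 1 + 2 + 1 + 1 + 2 = 13

Answer: 13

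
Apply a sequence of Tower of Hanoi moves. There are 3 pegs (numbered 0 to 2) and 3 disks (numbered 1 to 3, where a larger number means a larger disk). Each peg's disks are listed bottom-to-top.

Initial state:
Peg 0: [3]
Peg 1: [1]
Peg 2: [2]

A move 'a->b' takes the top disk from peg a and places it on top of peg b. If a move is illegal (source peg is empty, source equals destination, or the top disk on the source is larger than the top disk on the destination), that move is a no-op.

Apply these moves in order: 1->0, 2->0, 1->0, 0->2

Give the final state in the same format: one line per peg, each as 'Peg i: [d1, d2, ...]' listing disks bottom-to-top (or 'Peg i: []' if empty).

Answer: Peg 0: [3]
Peg 1: []
Peg 2: [2, 1]

Derivation:
After move 1 (1->0):
Peg 0: [3, 1]
Peg 1: []
Peg 2: [2]

After move 2 (2->0):
Peg 0: [3, 1]
Peg 1: []
Peg 2: [2]

After move 3 (1->0):
Peg 0: [3, 1]
Peg 1: []
Peg 2: [2]

After move 4 (0->2):
Peg 0: [3]
Peg 1: []
Peg 2: [2, 1]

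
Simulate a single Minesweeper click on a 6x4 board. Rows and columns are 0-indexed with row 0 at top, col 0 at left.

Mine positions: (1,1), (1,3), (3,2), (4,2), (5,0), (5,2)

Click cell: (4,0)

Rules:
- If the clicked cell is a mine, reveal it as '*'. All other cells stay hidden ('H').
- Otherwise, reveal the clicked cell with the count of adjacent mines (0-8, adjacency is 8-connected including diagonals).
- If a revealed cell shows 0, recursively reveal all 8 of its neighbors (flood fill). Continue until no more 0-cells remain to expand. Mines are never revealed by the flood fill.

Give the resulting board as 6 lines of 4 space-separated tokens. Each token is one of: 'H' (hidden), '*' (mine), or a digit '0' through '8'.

H H H H
H H H H
H H H H
H H H H
1 H H H
H H H H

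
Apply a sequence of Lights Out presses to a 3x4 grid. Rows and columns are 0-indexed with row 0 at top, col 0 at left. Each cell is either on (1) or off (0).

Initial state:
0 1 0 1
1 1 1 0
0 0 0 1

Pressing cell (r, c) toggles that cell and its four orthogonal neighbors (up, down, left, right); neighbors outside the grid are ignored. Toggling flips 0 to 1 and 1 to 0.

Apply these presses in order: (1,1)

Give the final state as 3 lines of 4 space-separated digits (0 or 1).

After press 1 at (1,1):
0 0 0 1
0 0 0 0
0 1 0 1

Answer: 0 0 0 1
0 0 0 0
0 1 0 1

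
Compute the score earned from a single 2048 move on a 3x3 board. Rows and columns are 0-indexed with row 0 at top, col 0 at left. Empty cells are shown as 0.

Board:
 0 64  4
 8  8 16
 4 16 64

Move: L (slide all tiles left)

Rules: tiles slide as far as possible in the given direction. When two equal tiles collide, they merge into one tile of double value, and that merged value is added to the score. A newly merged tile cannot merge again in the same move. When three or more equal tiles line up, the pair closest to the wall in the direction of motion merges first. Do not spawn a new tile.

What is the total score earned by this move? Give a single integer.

Answer: 16

Derivation:
Slide left:
row 0: [0, 64, 4] -> [64, 4, 0]  score +0 (running 0)
row 1: [8, 8, 16] -> [16, 16, 0]  score +16 (running 16)
row 2: [4, 16, 64] -> [4, 16, 64]  score +0 (running 16)
Board after move:
64  4  0
16 16  0
 4 16 64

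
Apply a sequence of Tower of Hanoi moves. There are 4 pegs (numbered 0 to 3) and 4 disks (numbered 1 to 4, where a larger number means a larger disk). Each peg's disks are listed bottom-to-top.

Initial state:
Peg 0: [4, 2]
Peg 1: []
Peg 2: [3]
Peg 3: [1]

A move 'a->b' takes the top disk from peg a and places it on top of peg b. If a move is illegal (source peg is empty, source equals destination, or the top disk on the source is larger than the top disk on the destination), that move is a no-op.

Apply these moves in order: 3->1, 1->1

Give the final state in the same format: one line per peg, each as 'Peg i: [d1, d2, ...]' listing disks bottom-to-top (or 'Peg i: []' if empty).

Answer: Peg 0: [4, 2]
Peg 1: [1]
Peg 2: [3]
Peg 3: []

Derivation:
After move 1 (3->1):
Peg 0: [4, 2]
Peg 1: [1]
Peg 2: [3]
Peg 3: []

After move 2 (1->1):
Peg 0: [4, 2]
Peg 1: [1]
Peg 2: [3]
Peg 3: []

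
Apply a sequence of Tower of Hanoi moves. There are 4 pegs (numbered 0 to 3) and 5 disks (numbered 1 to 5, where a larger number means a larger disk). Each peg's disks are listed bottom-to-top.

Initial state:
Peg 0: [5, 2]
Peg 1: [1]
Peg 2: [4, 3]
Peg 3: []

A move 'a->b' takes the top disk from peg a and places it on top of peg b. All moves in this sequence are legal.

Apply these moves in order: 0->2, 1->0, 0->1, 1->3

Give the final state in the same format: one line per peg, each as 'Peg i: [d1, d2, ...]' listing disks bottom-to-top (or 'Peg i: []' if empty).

Answer: Peg 0: [5]
Peg 1: []
Peg 2: [4, 3, 2]
Peg 3: [1]

Derivation:
After move 1 (0->2):
Peg 0: [5]
Peg 1: [1]
Peg 2: [4, 3, 2]
Peg 3: []

After move 2 (1->0):
Peg 0: [5, 1]
Peg 1: []
Peg 2: [4, 3, 2]
Peg 3: []

After move 3 (0->1):
Peg 0: [5]
Peg 1: [1]
Peg 2: [4, 3, 2]
Peg 3: []

After move 4 (1->3):
Peg 0: [5]
Peg 1: []
Peg 2: [4, 3, 2]
Peg 3: [1]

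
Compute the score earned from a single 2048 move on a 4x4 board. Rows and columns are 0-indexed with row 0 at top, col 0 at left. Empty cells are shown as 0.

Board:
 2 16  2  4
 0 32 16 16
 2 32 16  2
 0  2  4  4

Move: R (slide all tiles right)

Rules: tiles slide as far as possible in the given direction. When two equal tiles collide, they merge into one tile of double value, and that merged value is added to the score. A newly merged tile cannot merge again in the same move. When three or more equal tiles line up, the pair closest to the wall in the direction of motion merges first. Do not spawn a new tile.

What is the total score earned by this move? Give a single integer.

Slide right:
row 0: [2, 16, 2, 4] -> [2, 16, 2, 4]  score +0 (running 0)
row 1: [0, 32, 16, 16] -> [0, 0, 32, 32]  score +32 (running 32)
row 2: [2, 32, 16, 2] -> [2, 32, 16, 2]  score +0 (running 32)
row 3: [0, 2, 4, 4] -> [0, 0, 2, 8]  score +8 (running 40)
Board after move:
 2 16  2  4
 0  0 32 32
 2 32 16  2
 0  0  2  8

Answer: 40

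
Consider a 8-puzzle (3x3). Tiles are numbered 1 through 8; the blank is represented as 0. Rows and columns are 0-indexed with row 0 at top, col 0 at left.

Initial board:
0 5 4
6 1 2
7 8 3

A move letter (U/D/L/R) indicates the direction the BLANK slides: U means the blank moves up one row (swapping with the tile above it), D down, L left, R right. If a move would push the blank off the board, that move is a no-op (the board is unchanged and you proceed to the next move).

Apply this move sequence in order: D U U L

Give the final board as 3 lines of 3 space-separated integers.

After move 1 (D):
6 5 4
0 1 2
7 8 3

After move 2 (U):
0 5 4
6 1 2
7 8 3

After move 3 (U):
0 5 4
6 1 2
7 8 3

After move 4 (L):
0 5 4
6 1 2
7 8 3

Answer: 0 5 4
6 1 2
7 8 3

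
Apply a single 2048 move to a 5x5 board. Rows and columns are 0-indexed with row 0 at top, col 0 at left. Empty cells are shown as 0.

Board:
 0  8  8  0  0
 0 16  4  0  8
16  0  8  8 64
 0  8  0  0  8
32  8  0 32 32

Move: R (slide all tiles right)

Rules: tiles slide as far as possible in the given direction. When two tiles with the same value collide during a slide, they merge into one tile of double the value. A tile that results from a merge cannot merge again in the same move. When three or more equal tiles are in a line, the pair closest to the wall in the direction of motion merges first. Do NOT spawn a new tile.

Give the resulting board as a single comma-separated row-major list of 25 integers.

Answer: 0, 0, 0, 0, 16, 0, 0, 16, 4, 8, 0, 0, 16, 16, 64, 0, 0, 0, 0, 16, 0, 0, 32, 8, 64

Derivation:
Slide right:
row 0: [0, 8, 8, 0, 0] -> [0, 0, 0, 0, 16]
row 1: [0, 16, 4, 0, 8] -> [0, 0, 16, 4, 8]
row 2: [16, 0, 8, 8, 64] -> [0, 0, 16, 16, 64]
row 3: [0, 8, 0, 0, 8] -> [0, 0, 0, 0, 16]
row 4: [32, 8, 0, 32, 32] -> [0, 0, 32, 8, 64]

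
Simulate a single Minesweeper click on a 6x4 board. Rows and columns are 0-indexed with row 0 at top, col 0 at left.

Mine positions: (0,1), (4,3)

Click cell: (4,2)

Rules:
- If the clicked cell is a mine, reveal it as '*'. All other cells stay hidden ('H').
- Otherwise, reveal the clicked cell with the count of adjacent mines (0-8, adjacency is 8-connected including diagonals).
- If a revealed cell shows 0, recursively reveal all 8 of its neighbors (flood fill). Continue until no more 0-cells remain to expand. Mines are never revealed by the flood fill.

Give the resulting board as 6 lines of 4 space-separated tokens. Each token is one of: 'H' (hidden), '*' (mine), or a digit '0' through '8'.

H H H H
H H H H
H H H H
H H H H
H H 1 H
H H H H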